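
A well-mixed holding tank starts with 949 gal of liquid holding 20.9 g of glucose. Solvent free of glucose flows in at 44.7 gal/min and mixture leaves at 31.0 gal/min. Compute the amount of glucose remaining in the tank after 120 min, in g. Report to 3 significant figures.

Total volume: dV/dt = Q_in − Q_out = 13.700 gal/min, so V(t) = 949 + 13.700 t and V(120) = 2593.0 gal.
Species balance (pure solvent in): dm/dt = −Q_out · m/V(t).
dm/m = −Q_out dt/(V₀ + 13.700 t); integrating gives ln(m/m₀) = −(Q_out/(Q_in−Q_out)) ln(V/V₀).
m = m₀ (V₀/V)^(Q_out/(Q_in−Q_out)) = 20.9 × (949/2593.0)^(2.2628) = 2.1496 g.

2.15 g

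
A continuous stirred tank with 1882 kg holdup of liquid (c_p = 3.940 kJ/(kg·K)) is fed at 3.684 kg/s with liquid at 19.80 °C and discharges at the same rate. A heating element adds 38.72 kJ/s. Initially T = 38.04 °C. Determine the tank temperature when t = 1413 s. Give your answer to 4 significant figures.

M c_p dT/dt = ṁ c_p (T_in − T) + Q̇.
τ = M/ṁ = 510.858 s; T_ss = T_in + Q̇/(ṁ c_p) = 19.80 + 38.72/(3.684·3.940) = 22.4676 °C.
T approaches T_ss exponentially: T(t) = T_ss + (T₀ − T_ss) e^(−t/τ).
T(1413) = 22.4676 + (15.5724)·e^(−1413/510.858) = 22.4676 + (15.5724)·0.0629172 = 23.4474 °C.

23.45 °C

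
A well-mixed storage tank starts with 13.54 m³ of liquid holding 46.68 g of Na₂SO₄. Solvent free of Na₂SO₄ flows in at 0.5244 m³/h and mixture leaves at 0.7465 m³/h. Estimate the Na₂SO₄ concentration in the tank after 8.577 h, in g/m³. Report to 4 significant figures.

2.410 g/m³

Total volume: dV/dt = Q_in − Q_out = -0.222100 m³/h, so V(t) = 13.54 − 0.222100 t and V(8.577) = 11.6350 m³.
No Na₂SO₄ enters, so dm/dt = −Q_out · (m/V).
Separate: dm/m = −Q_out dt/V(t) ⇒ ln(m/m₀) = −(Q_out/(Q_in−Q_out)) ln(V/V₀).
m = m₀ (V₀/V)^(Q_out/(Q_in−Q_out)) = 46.68 × (13.54/11.6350)^(-3.36110) = 28.0415 g.
C = m/V = 28.0415/11.6350 = 2.41009 g/m³.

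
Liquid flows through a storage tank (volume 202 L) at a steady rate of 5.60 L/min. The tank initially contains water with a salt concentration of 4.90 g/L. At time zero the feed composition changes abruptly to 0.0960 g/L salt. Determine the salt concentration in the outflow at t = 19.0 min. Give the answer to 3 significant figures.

Transient balance on the dissolved component: V dC/dt = Q(C_in − C).
So dC/dt = (C_in − C)/τ with τ = V/Q = 202/5.60 = 36.071 min.
This is linear first-order; C(t) = C_in + (C₀ − C_in) e^(−t/τ).
C(19.0) = 0.0960 + (4.90 − 0.0960)·e^(−19.0/36.071) = 0.0960 + (4.8040)·0.59053 = 2.9329 g/L.

2.93 g/L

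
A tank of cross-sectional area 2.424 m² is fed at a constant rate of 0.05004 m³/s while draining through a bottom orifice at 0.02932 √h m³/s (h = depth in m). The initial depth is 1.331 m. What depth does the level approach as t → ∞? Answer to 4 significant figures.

2.913 m

A dh/dt = Q_in − 0.02932 √h. Steady state requires inflow = outflow:
Q_in = 0.02932 √h_ss ⇒ √h_ss = 0.05004/0.02932 = 1.70668.
h_ss = 1.70668² = 2.91277 m. (Since h₀ = 1.331 m < h_ss, the level will rise toward this value.)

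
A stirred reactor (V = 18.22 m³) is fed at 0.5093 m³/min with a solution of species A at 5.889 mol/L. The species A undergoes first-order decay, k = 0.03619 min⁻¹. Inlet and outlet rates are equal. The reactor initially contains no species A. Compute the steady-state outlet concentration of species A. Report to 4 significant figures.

V dC/dt = Q(C_in − C) − k V C.
At steady state: 0 = Q C_in − (Q + kV) C_ss, so C_ss = Q C_in/(Q + kV).
C_ss = 0.5093·5.889/(0.5093 + 0.03619·18.22) = 2.99927/1.16868 = 2.56637 mol/L.

2.566 mol/L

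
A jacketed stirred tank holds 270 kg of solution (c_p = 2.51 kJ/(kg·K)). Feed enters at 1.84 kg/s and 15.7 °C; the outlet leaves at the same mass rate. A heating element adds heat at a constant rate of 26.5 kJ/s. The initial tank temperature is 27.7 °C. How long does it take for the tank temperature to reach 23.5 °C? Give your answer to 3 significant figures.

Energy balance: M c_p dT/dt = ṁ c_p (T_in − T) + 26.5.
τ = M/ṁ = 146.74 s; T_ss = T_in + Q̇/(ṁ c_p) = 21.438 °C.
T(t) = T_ss + (T₀ − T_ss) e^(−t/τ). Set T = 23.5:
e^(−t/τ) = (23.5 − 21.438)/(27.7 − 21.438) = 0.32930
t = −146.74 · ln(0.32930) = 163.00 s.

163 s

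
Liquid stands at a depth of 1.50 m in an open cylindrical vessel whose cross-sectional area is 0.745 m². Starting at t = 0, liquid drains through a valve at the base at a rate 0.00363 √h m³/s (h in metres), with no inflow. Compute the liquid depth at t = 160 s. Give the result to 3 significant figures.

Mass balance (ρ constant): A dh/dt = −0.00363 √h.
∫ h^(−1/2) dh = −(0.00363/A) ∫ dt, giving 2√h = 2√h₀ − (0.00363/A) t.
√h = √1.50 − 0.00363·160/(2·0.745) = 1.2247 − 0.38980 = 0.83495.
h = 0.83495² = 0.69714 m.

0.697 m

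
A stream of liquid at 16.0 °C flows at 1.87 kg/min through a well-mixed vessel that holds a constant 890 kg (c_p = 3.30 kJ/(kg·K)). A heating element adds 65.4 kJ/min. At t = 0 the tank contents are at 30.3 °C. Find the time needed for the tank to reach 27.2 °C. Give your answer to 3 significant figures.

Heat balance on the well-mixed liquid: M c_p dT/dt = ṁ c_p (T_in − T) + 65.4.
τ = M/ṁ = 475.94 min; T_ss = T_in + Q̇/(ṁ c_p) = 26.598 °C.
T(t) = T_ss + (T₀ − T_ss) e^(−t/τ). Set T = 27.2:
e^(−t/τ) = (27.2 − 26.598)/(30.3 − 26.598) = 0.16262
t = −475.94 · ln(0.16262) = 864.45 min.

864 min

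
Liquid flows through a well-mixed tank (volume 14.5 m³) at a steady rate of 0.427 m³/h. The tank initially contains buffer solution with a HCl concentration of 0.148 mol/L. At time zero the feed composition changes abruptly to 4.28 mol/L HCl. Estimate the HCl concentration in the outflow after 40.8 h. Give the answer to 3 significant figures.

Transient balance on the dissolved component: V dC/dt = Q(C_in − C).
So dC/dt = (C_in − C)/τ with τ = V/Q = 14.5/0.427 = 33.958 h.
Integrating: C(t) = C_in + (C₀ − C_in) e^(−t/τ).
C(40.8) = 4.28 + (0.148 − 4.28)·e^(−40.8/33.958) = 4.28 + (-4.1320)·0.30075 = 3.0373 mol/L.

3.04 mol/L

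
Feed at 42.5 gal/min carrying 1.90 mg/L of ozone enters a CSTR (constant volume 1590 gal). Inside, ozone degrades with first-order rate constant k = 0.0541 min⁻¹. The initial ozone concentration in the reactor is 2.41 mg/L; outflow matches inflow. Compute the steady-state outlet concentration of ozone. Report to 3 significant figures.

V dC/dt = Q(C_in − C) − k V C.
At steady state: 0 = Q C_in − (Q + kV) C_ss, so C_ss = Q C_in/(Q + kV).
C_ss = 42.5·1.90/(42.5 + 0.0541·1590) = 80.750/128.52 = 0.62831 mg/L.

0.628 mg/L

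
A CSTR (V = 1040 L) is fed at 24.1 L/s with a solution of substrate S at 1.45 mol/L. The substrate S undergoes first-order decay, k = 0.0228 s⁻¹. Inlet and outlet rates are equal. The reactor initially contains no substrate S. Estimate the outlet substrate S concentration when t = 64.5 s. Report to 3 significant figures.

Species balance: V dC/dt = Q C_in − Q C − k V C.
This is linear with rate a = Q/V + k = 0.045973 s⁻¹.
C_ss = Q C_in/(Q + kV) = 0.73088 mol/L; C(t) = C_ss + (C₀ − C_ss) e^(−a t).
C(64.5) = 0.73088 + (-0.73088)·e^(−0.045973·64.5) = 0.73088 + (-0.73088)·0.051547 = 0.69321 mol/L.

0.693 mol/L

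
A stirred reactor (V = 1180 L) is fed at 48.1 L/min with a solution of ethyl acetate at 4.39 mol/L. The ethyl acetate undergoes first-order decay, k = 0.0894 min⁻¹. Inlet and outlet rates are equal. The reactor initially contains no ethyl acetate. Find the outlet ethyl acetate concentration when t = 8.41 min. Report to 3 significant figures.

V dC/dt = Q(C_in − C) − k V C.
dC/dt = (Q/V) C_in − (Q/V + k) C; effective rate a = Q/V + k = 0.040763 + 0.0894 = 0.13016 min⁻¹.
C_ss = Q C_in/(Q + kV) = 1.3748 mol/L; C(t) = C_ss + (C₀ − C_ss) e^(−a t).
C(8.41) = 1.3748 + (-1.3748)·e^(−0.13016·8.41) = 1.3748 + (-1.3748)·0.33465 = 0.91473 mol/L.

0.915 mol/L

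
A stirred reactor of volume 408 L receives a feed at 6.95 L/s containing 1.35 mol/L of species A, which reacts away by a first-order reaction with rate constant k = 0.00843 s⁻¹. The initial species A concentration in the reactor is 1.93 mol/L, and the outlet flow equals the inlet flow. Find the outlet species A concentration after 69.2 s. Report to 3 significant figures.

1.08 mol/L

V dC/dt = Q(C_in − C) − k V C.
This is linear with rate a = Q/V + k = 0.025464 s⁻¹.
C_ss = Q C_in/(Q + kV) = 0.90308 mol/L; C(t) = C_ss + (C₀ − C_ss) e^(−a t).
C(69.2) = 0.90308 + (1.0269)·e^(−0.025464·69.2) = 0.90308 + (1.0269)·0.17168 = 1.0794 mol/L.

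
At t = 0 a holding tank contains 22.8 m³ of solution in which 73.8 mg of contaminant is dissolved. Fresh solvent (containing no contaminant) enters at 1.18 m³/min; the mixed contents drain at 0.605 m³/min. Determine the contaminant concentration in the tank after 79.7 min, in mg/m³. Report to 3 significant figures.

0.337 mg/m³

Let m(t) be the amount of contaminant. Volume: V(t) = V₀ + (Q_in − Q_out) t = 22.8 + 0.57500 t; V(79.7) = 68.627 m³.
Solute balance: dm/dt = 0 − Q_out C = −Q_out m/V(t).
Separate: dm/m = −Q_out dt/V(t) ⇒ ln(m/m₀) = −(Q_out/(Q_in−Q_out)) ln(V/V₀).
m = m₀ (V₀/V)^(Q_out/(Q_in−Q_out)) = 73.8 × (22.8/68.627)^(1.0522) = 23.149 mg.
C = m/V = 23.149/68.627 = 0.33731 mg/m³.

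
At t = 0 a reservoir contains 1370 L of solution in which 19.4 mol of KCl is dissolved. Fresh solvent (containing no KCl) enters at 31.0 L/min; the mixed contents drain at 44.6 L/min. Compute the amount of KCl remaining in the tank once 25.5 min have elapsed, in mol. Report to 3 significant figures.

Let m(t) be the amount of KCl. Volume: V(t) = V₀ + (Q_in − Q_out) t = 1370 − 13.600 t; V(25.5) = 1023.2 L.
Solute balance: dm/dt = 0 − Q_out C = −Q_out m/V(t).
dm/m = −Q_out dt/(V₀ − 13.600 t); integrating gives ln(m/m₀) = −(Q_out/(Q_in−Q_out)) ln(V/V₀).
m = m₀ (V₀/V)^(Q_out/(Q_in−Q_out)) = 19.4 × (1370/1023.2)^(-3.2794) = 7.4491 mol.

7.45 mol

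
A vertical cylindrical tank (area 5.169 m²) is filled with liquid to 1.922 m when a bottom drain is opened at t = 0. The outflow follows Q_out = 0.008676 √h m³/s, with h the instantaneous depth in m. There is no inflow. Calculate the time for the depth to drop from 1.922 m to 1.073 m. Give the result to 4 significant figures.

A dh/dt = −Q_out = −0.008676 √h.
This is separable: 2 d(√h)/dt = −0.008676/A, so √h = √h₀ − (0.008676/(2A)) t.
t = 2A(√h₀ − √h)/0.008676 = 2·5.169·(√1.922 − √1.073)/0.008676
  = 10.3380 × (1.38636 − 1.03586) / 0.008676 = 417.649 s.

417.6 s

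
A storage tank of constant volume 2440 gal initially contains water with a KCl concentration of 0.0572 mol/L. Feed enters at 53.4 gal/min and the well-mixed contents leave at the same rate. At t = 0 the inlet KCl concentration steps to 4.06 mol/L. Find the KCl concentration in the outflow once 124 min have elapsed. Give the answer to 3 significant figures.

3.79 mol/L

Mass balance on the solute (V constant): V dC/dt = Q(C_in − C).
Time constant τ = V/Q = 2440/53.4 = 45.693 min.
Integrating: C(t) = C_in + (C₀ − C_in) e^(−t/τ).
C(124) = 4.06 + (0.0572 − 4.06)·e^(−124/45.693) = 4.06 + (-4.0028)·0.066286 = 3.7947 mol/L.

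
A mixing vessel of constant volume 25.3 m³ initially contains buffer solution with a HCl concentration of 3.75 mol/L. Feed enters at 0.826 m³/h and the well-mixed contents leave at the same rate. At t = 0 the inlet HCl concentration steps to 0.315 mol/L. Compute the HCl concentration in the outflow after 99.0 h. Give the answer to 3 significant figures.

Unsteady species balance (constant V, well mixed): V dC/dt = Q(C_in − C).
Rewrite as dC/dt + C/τ = C_in/τ, τ = V/Q = 30.630 h.
Integrating: C(t) = C_in + (C₀ − C_in) e^(−t/τ).
C(99.0) = 0.315 + (3.75 − 0.315)·e^(−99.0/30.630) = 0.315 + (3.4350)·0.039472 = 0.45058 mol/L.

0.451 mol/L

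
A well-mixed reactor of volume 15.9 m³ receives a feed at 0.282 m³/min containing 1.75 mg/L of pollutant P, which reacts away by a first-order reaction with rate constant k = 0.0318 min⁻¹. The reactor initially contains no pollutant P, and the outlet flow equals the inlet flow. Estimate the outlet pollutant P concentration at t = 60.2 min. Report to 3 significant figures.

V dC/dt = Q(C_in − C) − k V C.
dC/dt = (Q/V) C_in − (Q/V + k) C; effective rate a = Q/V + k = 0.017736 + 0.0318 = 0.049536 min⁻¹.
C_ss = Q C_in/(Q + kV) = 0.62657 mg/L; C(t) = C_ss + (C₀ − C_ss) e^(−a t).
C(60.2) = 0.62657 + (-0.62657)·e^(−0.049536·60.2) = 0.62657 + (-0.62657)·0.050688 = 0.59481 mg/L.

0.595 mg/L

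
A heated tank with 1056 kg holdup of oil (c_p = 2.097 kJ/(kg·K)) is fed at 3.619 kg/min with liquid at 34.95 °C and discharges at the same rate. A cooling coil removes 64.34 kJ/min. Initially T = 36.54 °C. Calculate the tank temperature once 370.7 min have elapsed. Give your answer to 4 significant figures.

29.30 °C

M c_p dT/dt = ṁ c_p (T_in − T) − Q̇.
τ = M/ṁ = 291.793 min; T_ss = T_in − Q̇/(ṁ c_p) = 34.95 − 64.34/(3.619·2.097) = 26.4720 °C.
This is linear first-order; T(t) = T_ss + (T₀ − T_ss) e^(−t/τ).
T(370.7) = 26.4720 + (10.0680)·e^(−370.7/291.793) = 26.4720 + (10.0680)·0.280714 = 29.2982 °C.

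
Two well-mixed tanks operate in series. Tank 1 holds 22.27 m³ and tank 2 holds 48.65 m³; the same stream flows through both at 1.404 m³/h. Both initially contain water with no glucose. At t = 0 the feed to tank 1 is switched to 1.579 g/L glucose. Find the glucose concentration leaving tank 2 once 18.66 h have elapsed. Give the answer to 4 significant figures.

0.2906 g/L

Species balance on tank i: dCᵢ/dt = (Cᵢ₋₁ − Cᵢ)/τᵢ with τᵢ = Vᵢ/Q.
τ₁ = 22.27/1.404 = 15.8618 h; τ₂ = 48.65/1.404 = 34.6510 h.
Tank 1: C₁ = C_in(1 − e^(−t/τ₁)). Tank 2 (τ₁ ≠ τ₂): C₂ = C_in[1 − (τ₁ e^(−t/τ₁) − τ₂ e^(−t/τ₂))/(τ₁ − τ₂)].
At t = 18.66: e^(−t/τ₁) = 0.308384, e^(−t/τ₂) = 0.583616.
C₂ = 1.579·[1 − (15.8618·0.308384 − 34.6510·0.583616)/(-18.7892)] = 1.579·0.184034 = 0.290589 g/L.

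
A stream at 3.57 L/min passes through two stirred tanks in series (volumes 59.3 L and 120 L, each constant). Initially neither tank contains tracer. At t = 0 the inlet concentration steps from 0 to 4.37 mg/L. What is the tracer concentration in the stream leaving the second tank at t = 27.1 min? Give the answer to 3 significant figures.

Each tank obeys Vᵢ dCᵢ/dt = Q(Cᵢ₋₁ − Cᵢ), so τᵢ = Vᵢ/Q.
τ₁ = 59.3/3.57 = 16.611 min; τ₂ = 120/3.57 = 33.613 min.
Tank 1: C₁ = C_in(1 − e^(−t/τ₁)). Tank 2 (τ₁ ≠ τ₂): C₂ = C_in[1 − (τ₁ e^(−t/τ₁) − τ₂ e^(−t/τ₂))/(τ₁ − τ₂)].
At t = 27.1: e^(−t/τ₁) = 0.19564, e^(−t/τ₂) = 0.44654.
C₂ = 4.37·[1 − (16.611·0.19564 − 33.613·0.44654)/(-17.003)] = 4.37·0.30834 = 1.3475 mg/L.

1.35 mg/L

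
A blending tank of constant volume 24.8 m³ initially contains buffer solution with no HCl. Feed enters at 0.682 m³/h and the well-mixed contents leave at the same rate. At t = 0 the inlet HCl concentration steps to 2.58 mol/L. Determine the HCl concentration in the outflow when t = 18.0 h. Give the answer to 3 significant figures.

Species balance on the tank: V dC/dt = Q(C_in − C).
Time constant τ = V/Q = 24.8/0.682 = 36.364 h.
C approaches C_in exponentially: C(t) = C_in + (C₀ − C_in) e^(−t/τ).
C(18.0) = 2.58 + (0 − 2.58)·e^(−18.0/36.364) = 2.58 + (-2.5800)·0.60957 = 1.0073 mol/L.

1.01 mol/L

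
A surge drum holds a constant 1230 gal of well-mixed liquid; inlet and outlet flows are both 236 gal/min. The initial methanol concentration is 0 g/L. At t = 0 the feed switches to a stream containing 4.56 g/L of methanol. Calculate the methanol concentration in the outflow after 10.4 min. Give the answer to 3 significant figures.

3.94 g/L

Species balance on the tank: V dC/dt = Q(C_in − C).
Rewrite as dC/dt + C/τ = C_in/τ, τ = V/Q = 5.2119 min.
C approaches C_in exponentially: C(t) = C_in + (C₀ − C_in) e^(−t/τ).
C(10.4) = 4.56 + (0 − 4.56)·e^(−10.4/5.2119) = 4.56 + (-4.5600)·0.13595 = 3.9401 g/L.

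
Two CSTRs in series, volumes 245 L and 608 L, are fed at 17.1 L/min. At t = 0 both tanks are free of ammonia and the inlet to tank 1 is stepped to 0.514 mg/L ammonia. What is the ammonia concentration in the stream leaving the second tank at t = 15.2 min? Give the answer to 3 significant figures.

Time constants: τᵢ = Vᵢ/Q for each well-mixed tank.
τ₁ = 245/17.1 = 14.327 min; τ₂ = 608/17.1 = 35.556 min.
Tank 1: C₁ = C_in(1 − e^(−t/τ₁)). Tank 2 (τ₁ ≠ τ₂): C₂ = C_in[1 − (τ₁ e^(−t/τ₁) − τ₂ e^(−t/τ₂))/(τ₁ − τ₂)].
At t = 15.2: e^(−t/τ₁) = 0.34614, e^(−t/τ₂) = 0.65214.
C₂ = 0.514·[1 − (14.327·0.34614 − 35.556·0.65214)/(-21.228)] = 0.514·0.14134 = 0.072648 mg/L.

0.0726 mg/L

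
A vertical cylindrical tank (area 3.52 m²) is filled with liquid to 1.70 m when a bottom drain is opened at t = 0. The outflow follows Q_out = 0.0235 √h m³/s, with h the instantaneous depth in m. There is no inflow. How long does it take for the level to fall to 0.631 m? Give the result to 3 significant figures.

Accumulation of liquid (constant cross-section A): A dh/dt = −0.0235 √h.
Separate and integrate: 2(√h − √h₀) = −(0.0235/A) t.
t = 2A(√h₀ − √h)/0.0235 = 2·3.52·(√1.70 − √0.631)/0.0235
  = 7.0400 × (1.3038 − 0.79436) / 0.0235 = 152.63 s.

153 s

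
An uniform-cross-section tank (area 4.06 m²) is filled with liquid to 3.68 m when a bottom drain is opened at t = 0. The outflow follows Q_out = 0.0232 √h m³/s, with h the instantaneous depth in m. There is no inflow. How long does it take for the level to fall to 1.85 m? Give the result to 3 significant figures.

195 s

Volume balance on the tank: A dh/dt = −0.0232 √h.
Separate and integrate: 2(√h − √h₀) = −(0.0232/A) t.
t = 2A(√h₀ − √h)/0.0232 = 2·4.06·(√3.68 − √1.85)/0.0232
  = 8.1200 × (1.9183 − 1.3601) / 0.0232 = 195.36 s.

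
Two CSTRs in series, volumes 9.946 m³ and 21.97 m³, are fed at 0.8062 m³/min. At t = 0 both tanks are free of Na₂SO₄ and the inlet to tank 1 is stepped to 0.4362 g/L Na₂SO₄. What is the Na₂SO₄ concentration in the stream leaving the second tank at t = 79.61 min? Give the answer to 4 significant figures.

Species balance on tank i: dCᵢ/dt = (Cᵢ₋₁ − Cᵢ)/τᵢ with τᵢ = Vᵢ/Q.
τ₁ = 9.946/0.8062 = 12.3369 min; τ₂ = 21.97/0.8062 = 27.2513 min.
Tank 1: C₁ = C_in(1 − e^(−t/τ₁)). Tank 2 (τ₁ ≠ τ₂): C₂ = C_in[1 − (τ₁ e^(−t/τ₁) − τ₂ e^(−t/τ₂))/(τ₁ − τ₂)].
At t = 79.61: e^(−t/τ₁) = 0.00157578, e^(−t/τ₂) = 0.0538621.
C₂ = 0.4362·[1 − (12.3369·0.00157578 − 27.2513·0.0538621)/(-14.9144)] = 0.4362·0.902888 = 0.393840 g/L.

0.3938 g/L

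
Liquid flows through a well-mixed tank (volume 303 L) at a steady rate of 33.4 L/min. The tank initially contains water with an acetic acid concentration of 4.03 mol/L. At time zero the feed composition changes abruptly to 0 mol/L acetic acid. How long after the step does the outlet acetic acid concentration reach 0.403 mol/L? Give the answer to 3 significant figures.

20.9 min

Species balance: V dC/dt = Q(C_in − C) ⇒ τ = V/Q = 9.0719 min.
C(t) = C_in + (C₀ − C_in) e^(−t/τ). Set C = 0.403 and solve for t:
e^(−t/τ) = (C − C_in)/(C₀ − C_in) = (0.403 − 0)/(4.03 − 0) = 0.10000
t = −τ ln(…) = 9.0719 × 2.3026 = 20.889 min.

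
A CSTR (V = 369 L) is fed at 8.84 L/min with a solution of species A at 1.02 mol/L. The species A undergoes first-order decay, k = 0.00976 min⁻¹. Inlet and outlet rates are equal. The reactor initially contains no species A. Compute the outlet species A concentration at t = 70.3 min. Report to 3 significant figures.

0.657 mol/L

Accumulation = in − out − consumed: V dC/dt = Q C_in − Q C − k V C.
This is linear with rate a = Q/V + k = 0.033717 min⁻¹.
C_ss = Q C_in/(Q + kV) = 0.72474 mol/L; C(t) = C_ss + (C₀ − C_ss) e^(−a t).
C(70.3) = 0.72474 + (-0.72474)·e^(−0.033717·70.3) = 0.72474 + (-0.72474)·0.093455 = 0.65701 mol/L.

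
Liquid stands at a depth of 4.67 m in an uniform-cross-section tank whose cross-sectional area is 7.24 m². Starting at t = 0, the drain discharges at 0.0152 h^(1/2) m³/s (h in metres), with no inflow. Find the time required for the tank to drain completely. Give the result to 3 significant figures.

2060 s

Accumulation of liquid (constant cross-section A): A dh/dt = −0.0152 √h.
∫ h^(−1/2) dh = −(0.0152/A) ∫ dt, giving 2√h = 2√h₀ − (0.0152/A) t.
Tank is empty when √h = 0: t_empty = 2A√h₀/0.0152.
t_empty = 2·7.24·√4.67/0.0152 = 14.480·2.1610/0.0152 = 2058.7 s.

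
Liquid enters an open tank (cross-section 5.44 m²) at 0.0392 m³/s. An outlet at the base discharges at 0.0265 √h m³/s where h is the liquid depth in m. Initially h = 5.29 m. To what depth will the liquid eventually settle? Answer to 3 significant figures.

Level balance: A dh/dt = 0.0392 − 0.0265 √h. Setting dh/dt = 0:
Q_in = 0.0265 √h_ss ⇒ √h_ss = 0.0392/0.0265 = 1.4792.
h_ss = 1.4792² = 2.1882 m. (Since h₀ = 5.29 m > h_ss, the level will fall toward this value.)

2.19 m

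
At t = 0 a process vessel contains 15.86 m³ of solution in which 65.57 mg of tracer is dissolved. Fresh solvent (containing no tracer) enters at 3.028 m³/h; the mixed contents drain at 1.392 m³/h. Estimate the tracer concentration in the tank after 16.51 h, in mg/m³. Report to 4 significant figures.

Total volume: dV/dt = Q_in − Q_out = 1.63600 m³/h, so V(t) = 15.86 + 1.63600 t and V(16.51) = 42.8704 m³.
Species balance (pure solvent in): dm/dt = −Q_out · m/V(t).
dm/m = −Q_out dt/(V₀ + 1.63600 t); integrating gives ln(m/m₀) = −(Q_out/(Q_in−Q_out)) ln(V/V₀).
m = m₀ (V₀/V)^(Q_out/(Q_in−Q_out)) = 65.57 × (15.86/42.8704)^(0.850856) = 28.1358 mg.
C = m/V = 28.1358/42.8704 = 0.656300 mg/m³.

0.6563 mg/m³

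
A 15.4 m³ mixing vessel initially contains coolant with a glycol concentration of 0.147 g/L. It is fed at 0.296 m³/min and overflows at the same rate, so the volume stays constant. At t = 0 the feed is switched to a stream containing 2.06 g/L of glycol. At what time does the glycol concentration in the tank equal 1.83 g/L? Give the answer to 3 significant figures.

Unsteady species balance (constant V, well mixed): V dC/dt = Q(C_in − C), so τ = V/Q = 52.027 min.
C(t) = C_in + (C₀ − C_in) e^(−t/τ). Set C = 1.83 and solve for t:
e^(−t/τ) = (C − C_in)/(C₀ − C_in) = (1.83 − 2.06)/(0.147 − 2.06) = 0.12023
t = −τ ln(…) = 52.027 × 2.1183 = 110.21 min.

110 min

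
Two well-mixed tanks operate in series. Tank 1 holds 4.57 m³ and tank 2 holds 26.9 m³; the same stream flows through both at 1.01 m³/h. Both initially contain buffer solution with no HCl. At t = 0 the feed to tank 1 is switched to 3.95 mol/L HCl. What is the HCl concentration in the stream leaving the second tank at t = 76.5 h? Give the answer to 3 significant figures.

3.68 mol/L

Time constants: τᵢ = Vᵢ/Q for each well-mixed tank.
τ₁ = 4.57/1.01 = 4.5248 h; τ₂ = 26.9/1.01 = 26.634 h.
Tank 1: C₁ = C_in(1 − e^(−t/τ₁)). Tank 2 (τ₁ ≠ τ₂): C₂ = C_in[1 − (τ₁ e^(−t/τ₁) − τ₂ e^(−t/τ₂))/(τ₁ − τ₂)].
At t = 76.5: e^(−t/τ₁) = 4.5434e-08, e^(−t/τ₂) = 0.056568.
C₂ = 3.95·[1 − (4.5248·4.5434e-08 − 26.634·0.056568)/(-22.109)] = 3.95·0.93185 = 3.6808 mol/L.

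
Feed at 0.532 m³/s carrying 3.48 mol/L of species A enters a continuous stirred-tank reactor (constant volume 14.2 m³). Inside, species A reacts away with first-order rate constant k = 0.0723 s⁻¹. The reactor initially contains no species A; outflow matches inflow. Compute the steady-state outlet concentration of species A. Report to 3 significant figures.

Species balance: V dC/dt = Q C_in − Q C − k V C.
At steady state: 0 = Q C_in − (Q + kV) C_ss, so C_ss = Q C_in/(Q + kV).
C_ss = 0.532·3.48/(0.532 + 0.0723·14.2) = 1.8514/1.5587 = 1.1878 mol/L.

1.19 mol/L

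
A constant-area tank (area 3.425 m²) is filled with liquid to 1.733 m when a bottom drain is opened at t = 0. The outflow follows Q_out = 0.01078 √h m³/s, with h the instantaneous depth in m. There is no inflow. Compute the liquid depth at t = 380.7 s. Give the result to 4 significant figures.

0.5145 m

With no inflow, A dh/dt = −0.01078 √h.
This is separable: 2 d(√h)/dt = −0.01078/A, so √h = √h₀ − (0.01078/(2A)) t.
√h = √1.733 − 0.01078·380.7/(2·3.425) = 1.31643 − 0.599116 = 0.717318.
h = 0.717318² = 0.514546 m.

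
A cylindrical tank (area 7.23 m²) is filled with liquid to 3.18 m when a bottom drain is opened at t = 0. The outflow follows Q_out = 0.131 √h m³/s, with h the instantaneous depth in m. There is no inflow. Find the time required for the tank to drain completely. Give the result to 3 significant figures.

197 s

A dh/dt = −Q_out = −0.131 √h.
Separate and integrate: 2(√h − √h₀) = −(0.131/A) t.
Set h = 0: 2√h₀ = (0.131/A) t_empty ⇒ t_empty = 2A√h₀/0.131.
t_empty = 2·7.23·√3.18/0.131 = 14.460·1.7833/0.131 = 196.84 s.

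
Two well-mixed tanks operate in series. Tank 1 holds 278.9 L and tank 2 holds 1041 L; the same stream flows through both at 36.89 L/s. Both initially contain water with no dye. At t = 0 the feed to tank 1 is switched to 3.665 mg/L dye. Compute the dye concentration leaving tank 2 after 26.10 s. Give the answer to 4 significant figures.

1.722 mg/L

Time constants: τᵢ = Vᵢ/Q for each well-mixed tank.
τ₁ = 278.9/36.89 = 7.56031 s; τ₂ = 1041/36.89 = 28.2190 s.
Tank 1: C₁ = C_in(1 − e^(−t/τ₁)). Tank 2 (τ₁ ≠ τ₂): C₂ = C_in[1 − (τ₁ e^(−t/τ₁) − τ₂ e^(−t/τ₂))/(τ₁ − τ₂)].
At t = 26.10: e^(−t/τ₁) = 0.0316747, e^(−t/τ₂) = 0.396568.
C₂ = 3.665·[1 − (7.56031·0.0316747 − 28.2190·0.396568)/(-20.6587)] = 3.665·0.469895 = 1.72216 mg/L.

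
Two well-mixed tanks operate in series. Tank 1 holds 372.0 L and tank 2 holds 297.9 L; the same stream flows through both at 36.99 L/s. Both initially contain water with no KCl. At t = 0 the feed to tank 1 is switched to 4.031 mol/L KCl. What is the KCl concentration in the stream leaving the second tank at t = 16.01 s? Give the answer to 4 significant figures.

2.132 mol/L

Each tank obeys Vᵢ dCᵢ/dt = Q(Cᵢ₋₁ − Cᵢ), so τᵢ = Vᵢ/Q.
τ₁ = 372.0/36.99 = 10.0568 s; τ₂ = 297.9/36.99 = 8.05353 s.
Tank 1: C₁ = C_in(1 − e^(−t/τ₁)). Tank 2 (τ₁ ≠ τ₂): C₂ = C_in[1 − (τ₁ e^(−t/τ₁) − τ₂ e^(−t/τ₂))/(τ₁ − τ₂)].
At t = 16.01: e^(−t/τ₁) = 0.203526, e^(−t/τ₂) = 0.136976.
C₂ = 4.031·[1 − (10.0568·0.203526 − 8.05353·0.136976)/(2.00324)] = 4.031·0.528928 = 2.13211 mol/L.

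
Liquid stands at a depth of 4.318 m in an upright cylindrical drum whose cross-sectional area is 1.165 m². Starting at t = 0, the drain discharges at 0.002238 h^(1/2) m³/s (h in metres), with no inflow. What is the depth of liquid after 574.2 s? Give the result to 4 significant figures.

Unsteady balance on liquid volume: A dh/dt = −0.002238 √h.
This is separable: 2 d(√h)/dt = −0.002238/A, so √h = √h₀ − (0.002238/(2A)) t.
√h = √4.318 − 0.002238·574.2/(2·1.165) = 2.07798 − 0.551528 = 1.52645.
h = 1.52645² = 2.33006 m.

2.330 m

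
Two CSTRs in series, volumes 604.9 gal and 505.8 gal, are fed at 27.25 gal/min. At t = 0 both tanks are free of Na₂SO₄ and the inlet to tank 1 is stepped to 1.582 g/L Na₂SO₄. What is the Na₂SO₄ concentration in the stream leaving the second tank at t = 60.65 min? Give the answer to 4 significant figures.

1.261 g/L

Species balance on tank i: dCᵢ/dt = (Cᵢ₋₁ − Cᵢ)/τᵢ with τᵢ = Vᵢ/Q.
τ₁ = 604.9/27.25 = 22.1982 min; τ₂ = 505.8/27.25 = 18.5615 min.
Solving the cascade with C₁(0)=C₂(0)=0 gives C₂(t) = C_in[1 − (τ₁ e^(−t/τ₁) − τ₂ e^(−t/τ₂))/(τ₁ − τ₂)].
At t = 60.65: e^(−t/τ₁) = 0.0650755, e^(−t/τ₂) = 0.0381007.
C₂ = 1.582·[1 − (22.1982·0.0650755 − 18.5615·0.0381007)/(3.63670)] = 1.582·0.797247 = 1.26125 g/L.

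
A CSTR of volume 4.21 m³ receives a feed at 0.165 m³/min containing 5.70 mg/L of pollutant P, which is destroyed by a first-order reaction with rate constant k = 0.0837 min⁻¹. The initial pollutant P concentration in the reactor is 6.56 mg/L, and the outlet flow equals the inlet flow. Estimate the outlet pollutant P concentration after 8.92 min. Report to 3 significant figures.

V dC/dt = Q(C_in − C) − k V C.
dC/dt = (Q/V) C_in − (Q/V + k) C; effective rate a = Q/V + k = 0.039192 + 0.0837 = 0.12289 min⁻¹.
C_ss = Q C_in/(Q + kV) = 1.8178 mg/L; C(t) = C_ss + (C₀ − C_ss) e^(−a t).
C(8.92) = 1.8178 + (4.7422)·e^(−0.12289·8.92) = 1.8178 + (4.7422)·0.33414 = 3.4024 mg/L.

3.40 mg/L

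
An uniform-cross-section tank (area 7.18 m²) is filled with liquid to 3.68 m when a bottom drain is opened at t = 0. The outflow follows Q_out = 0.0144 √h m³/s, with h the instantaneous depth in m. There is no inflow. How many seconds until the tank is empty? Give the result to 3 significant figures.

1910 s

With no inflow, A dh/dt = −0.0144 √h.
Separate and integrate: 2(√h − √h₀) = −(0.0144/A) t.
Tank is empty when √h = 0: t_empty = 2A√h₀/0.0144.
t_empty = 2·7.18·√3.68/0.0144 = 14.360·1.9183/0.0144 = 1913.0 s.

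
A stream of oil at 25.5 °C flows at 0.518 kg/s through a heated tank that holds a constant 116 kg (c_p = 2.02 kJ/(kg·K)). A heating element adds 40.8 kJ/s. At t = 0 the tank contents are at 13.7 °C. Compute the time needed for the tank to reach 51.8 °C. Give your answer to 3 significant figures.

First-law balance (no shaft work): M c_p dT/dt = ṁ c_p (T_in − T) + 40.8.
τ = M/ṁ = 223.94 s; T_ss = T_in + Q̇/(ṁ c_p) = 64.492 °C.
T(t) = T_ss + (T₀ − T_ss) e^(−t/τ). Set T = 51.8:
e^(−t/τ) = (51.8 − 64.492)/(13.7 − 64.492) = 0.24989
t = −223.94 · ln(0.24989) = 310.55 s.

311 s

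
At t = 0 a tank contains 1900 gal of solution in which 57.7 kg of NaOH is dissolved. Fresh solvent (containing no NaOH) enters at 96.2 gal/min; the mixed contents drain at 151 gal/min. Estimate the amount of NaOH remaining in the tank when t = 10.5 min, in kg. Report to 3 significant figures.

Let m(t) be the amount of NaOH. Volume: V(t) = V₀ + (Q_in − Q_out) t = 1900 − 54.800 t; V(10.5) = 1324.6 gal.
No NaOH enters, so dm/dt = −Q_out · (m/V).
Separate: dm/m = −Q_out dt/V(t) ⇒ ln(m/m₀) = −(Q_out/(Q_in−Q_out)) ln(V/V₀).
m = m₀ (V₀/V)^(Q_out/(Q_in−Q_out)) = 57.7 × (1900/1324.6)^(-2.7555) = 21.354 kg.

21.4 kg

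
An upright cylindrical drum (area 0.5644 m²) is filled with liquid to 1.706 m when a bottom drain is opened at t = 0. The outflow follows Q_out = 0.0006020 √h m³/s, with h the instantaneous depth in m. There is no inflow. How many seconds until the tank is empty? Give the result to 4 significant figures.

A dh/dt = −Q_out = −0.0006020 √h.
∫ h^(−1/2) dh = −(0.0006020/A) ∫ dt, giving 2√h = 2√h₀ − (0.0006020/A) t.
Set h = 0: 2√h₀ = (0.0006020/A) t_empty ⇒ t_empty = 2A√h₀/0.0006020.
t_empty = 2·0.5644·√1.706/0.0006020 = 1.12880·1.30614/0.0006020 = 2449.12 s.

2449 s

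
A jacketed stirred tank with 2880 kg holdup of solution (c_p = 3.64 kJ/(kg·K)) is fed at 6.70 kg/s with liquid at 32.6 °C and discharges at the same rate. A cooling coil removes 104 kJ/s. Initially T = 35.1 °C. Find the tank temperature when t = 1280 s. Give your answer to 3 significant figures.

M c_p dT/dt = ṁ c_p (T_in − T) − Q̇.
Rearrange: dT/dt = (T_ss − T)/τ with τ = M/ṁ = 429.85 s and T_ss = T_in − Q̇/(ṁ c_p) = 28.336 °C.
Integrating: T(t) = T_ss + (T₀ − T_ss) e^(−t/τ).
T(1280) = 28.336 + (6.7644)·e^(−1280/429.85) = 28.336 + (6.7644)·0.050906 = 28.680 °C.

28.7 °C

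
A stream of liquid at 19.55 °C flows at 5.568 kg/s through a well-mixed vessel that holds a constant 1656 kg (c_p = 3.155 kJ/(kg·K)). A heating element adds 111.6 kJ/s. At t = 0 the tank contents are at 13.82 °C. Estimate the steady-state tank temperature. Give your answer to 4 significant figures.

M c_p dT/dt = ṁ c_p (T_in − T) + Q̇.
At steady state dT/dt = 0 ⇒ T_ss = T_in + Q̇/(ṁ c_p) = 19.55 + 111.6/(5.568·3.155) = 25.9028 °C.

25.90 °C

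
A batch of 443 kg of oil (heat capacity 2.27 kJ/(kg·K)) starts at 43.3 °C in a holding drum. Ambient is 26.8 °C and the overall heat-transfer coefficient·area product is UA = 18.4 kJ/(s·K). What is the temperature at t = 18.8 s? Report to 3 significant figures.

M c_p dT/dt = −UA(T − T_amb).
dT/dt = (T_ss − T)/τ with T_ss = T_amb = 26.800 °C, τ = M c_p/UA = 443·2.27/18.4 = 54.653 s.
T approaches T_ss exponentially: T(t) = T_ss + (T₀ − T_ss) e^(−t/τ).
T(18.8) = 26.800 + (16.500)·0.70894 = 38.497 °C.

38.5 °C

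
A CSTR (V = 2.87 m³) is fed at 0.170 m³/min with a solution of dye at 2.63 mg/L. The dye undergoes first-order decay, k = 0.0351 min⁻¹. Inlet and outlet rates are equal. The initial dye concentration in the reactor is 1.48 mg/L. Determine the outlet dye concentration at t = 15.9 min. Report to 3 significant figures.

Species balance: V dC/dt = Q C_in − Q C − k V C.
dC/dt = (Q/V) C_in − (Q/V + k) C; effective rate a = Q/V + k = 0.059233 + 0.0351 = 0.094333 min⁻¹.
C_ss = Q C_in/(Q + kV) = 1.6514 mg/L; C(t) = C_ss + (C₀ − C_ss) e^(−a t).
C(15.9) = 1.6514 + (-0.17142)·e^(−0.094333·15.9) = 1.6514 + (-0.17142)·0.22315 = 1.6132 mg/L.

1.61 mg/L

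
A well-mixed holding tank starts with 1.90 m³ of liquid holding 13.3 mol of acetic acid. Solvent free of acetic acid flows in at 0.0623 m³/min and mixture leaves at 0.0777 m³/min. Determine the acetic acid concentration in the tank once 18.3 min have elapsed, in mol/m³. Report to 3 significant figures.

Let m(t) be the amount of acetic acid. Volume: V(t) = V₀ + (Q_in − Q_out) t = 1.90 − 0.015400 t; V(18.3) = 1.6182 m³.
Solute balance: dm/dt = 0 − Q_out C = −Q_out m/V(t).
Separate: dm/m = −Q_out dt/V(t) ⇒ ln(m/m₀) = −(Q_out/(Q_in−Q_out)) ln(V/V₀).
m = m₀ (V₀/V)^(Q_out/(Q_in−Q_out)) = 13.3 × (1.90/1.6182)^(-5.0455) = 5.9163 mol.
C = m/V = 5.9163/1.6182 = 3.6561 mol/m³.

3.66 mol/m³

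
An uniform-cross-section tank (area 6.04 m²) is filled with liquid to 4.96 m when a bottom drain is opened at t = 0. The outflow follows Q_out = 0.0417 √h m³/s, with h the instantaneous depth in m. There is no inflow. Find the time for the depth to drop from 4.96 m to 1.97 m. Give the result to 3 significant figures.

239 s

Mass balance (ρ constant): A dh/dt = −0.0417 √h.
Separate and integrate: 2(√h − √h₀) = −(0.0417/A) t.
t = 2A(√h₀ − √h)/0.0417 = 2·6.04·(√4.96 − √1.97)/0.0417
  = 12.080 × (2.2271 − 1.4036) / 0.0417 = 238.57 s.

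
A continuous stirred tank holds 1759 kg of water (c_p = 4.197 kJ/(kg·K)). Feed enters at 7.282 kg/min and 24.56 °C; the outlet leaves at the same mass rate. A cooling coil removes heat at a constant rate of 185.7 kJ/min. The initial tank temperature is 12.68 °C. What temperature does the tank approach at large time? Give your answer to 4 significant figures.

18.48 °C

Heat balance on the well-mixed liquid: M c_p dT/dt = ṁ c_p (T_in − T) − 185.7.
At steady state dT/dt = 0 ⇒ T_ss = T_in − Q̇/(ṁ c_p) = 24.56 − 185.7/(7.282·4.197) = 18.4839 °C.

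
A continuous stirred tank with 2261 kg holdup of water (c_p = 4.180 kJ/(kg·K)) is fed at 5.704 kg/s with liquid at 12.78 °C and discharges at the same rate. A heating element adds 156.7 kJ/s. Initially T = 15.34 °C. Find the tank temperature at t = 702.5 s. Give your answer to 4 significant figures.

Unsteady energy balance on the tank contents: M c_p dT/dt = ṁ c_p (T_in − T) + 156.7.
Rearrange: dT/dt = (T_ss − T)/τ with τ = M/ṁ = 396.388 s and T_ss = T_in + Q̇/(ṁ c_p) = 19.3522 °C.
T approaches T_ss exponentially: T(t) = T_ss + (T₀ − T_ss) e^(−t/τ).
T(702.5) = 19.3522 + (-4.01224)·e^(−702.5/396.388) = 19.3522 + (-4.01224)·0.169950 = 18.6704 °C.

18.67 °C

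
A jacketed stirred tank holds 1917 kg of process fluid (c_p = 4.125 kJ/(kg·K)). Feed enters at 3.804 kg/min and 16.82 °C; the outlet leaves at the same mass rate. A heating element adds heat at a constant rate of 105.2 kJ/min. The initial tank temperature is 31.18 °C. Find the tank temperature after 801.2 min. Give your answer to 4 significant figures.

Unsteady energy balance on the tank contents: M c_p dT/dt = ṁ c_p (T_in − T) + 105.2.
Rearrange: dT/dt = (T_ss − T)/τ with τ = M/ṁ = 503.943 min and T_ss = T_in + Q̇/(ṁ c_p) = 23.5243 °C.
Integrating: T(t) = T_ss + (T₀ − T_ss) e^(−t/τ).
T(801.2) = 23.5243 + (7.65573)·e^(−801.2/503.943) = 23.5243 + (7.65573)·0.203954 = 25.0857 °C.

25.09 °C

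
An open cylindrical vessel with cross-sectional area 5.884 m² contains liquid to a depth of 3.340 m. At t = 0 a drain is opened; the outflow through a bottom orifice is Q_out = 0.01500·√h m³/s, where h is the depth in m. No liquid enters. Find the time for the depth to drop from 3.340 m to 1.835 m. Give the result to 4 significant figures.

371.0 s

Accumulation of liquid (constant cross-section A): A dh/dt = −0.01500 √h.
∫ h^(−1/2) dh = −(0.01500/A) ∫ dt, giving 2√h = 2√h₀ − (0.01500/A) t.
t = 2A(√h₀ − √h)/0.01500 = 2·5.884·(√3.340 − √1.835)/0.01500
  = 11.7680 × (1.82757 − 1.35462) / 0.01500 = 371.041 s.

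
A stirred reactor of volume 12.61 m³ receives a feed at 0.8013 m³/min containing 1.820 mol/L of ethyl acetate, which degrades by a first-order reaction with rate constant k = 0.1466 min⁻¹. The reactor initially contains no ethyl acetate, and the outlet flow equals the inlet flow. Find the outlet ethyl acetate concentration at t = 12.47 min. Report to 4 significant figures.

V dC/dt = Q(C_in − C) − k V C.
dC/dt = (Q/V) C_in − (Q/V + k) C; effective rate a = Q/V + k = 0.0635448 + 0.1466 = 0.210145 min⁻¹.
C_ss = Q C_in/(Q + kV) = 0.550342 mol/L; C(t) = C_ss + (C₀ − C_ss) e^(−a t).
C(12.47) = 0.550342 + (-0.550342)·e^(−0.210145·12.47) = 0.550342 + (-0.550342)·0.0727661 = 0.510296 mol/L.

0.5103 mol/L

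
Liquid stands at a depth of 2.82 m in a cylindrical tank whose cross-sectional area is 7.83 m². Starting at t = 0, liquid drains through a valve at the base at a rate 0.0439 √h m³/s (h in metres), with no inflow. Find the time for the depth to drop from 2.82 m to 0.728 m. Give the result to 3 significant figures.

Unsteady balance on liquid volume: A dh/dt = −0.0439 √h.
Separate and integrate: 2(√h − √h₀) = −(0.0439/A) t.
t = 2A(√h₀ − √h)/0.0439 = 2·7.83·(√2.82 − √0.728)/0.0439
  = 15.660 × (1.6793 − 0.85323) / 0.0439 = 294.67 s.

295 s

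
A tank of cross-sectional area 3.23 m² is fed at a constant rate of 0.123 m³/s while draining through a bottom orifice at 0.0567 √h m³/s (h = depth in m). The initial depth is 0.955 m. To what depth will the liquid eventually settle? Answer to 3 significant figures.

Accumulation of liquid (constant cross-section A): A dh/dt = Q_in − 0.0567 √h. At steady state dh/dt = 0:
Q_in = 0.0567 √h_ss ⇒ √h_ss = 0.123/0.0567 = 2.1693.
h_ss = 2.1693² = 4.7059 m. (Since h₀ = 0.955 m < h_ss, the level will rise toward this value.)

4.71 m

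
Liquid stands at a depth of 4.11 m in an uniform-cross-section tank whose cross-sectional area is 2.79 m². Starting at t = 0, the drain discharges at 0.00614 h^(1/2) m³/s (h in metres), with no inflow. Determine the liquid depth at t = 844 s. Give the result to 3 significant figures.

With no inflow, A dh/dt = −0.00614 √h.
This is separable: 2 d(√h)/dt = −0.00614/A, so √h = √h₀ − (0.00614/(2A)) t.
√h = √4.11 − 0.00614·844/(2·2.79) = 2.0273 − 0.92870 = 1.0986.
h = 1.0986² = 1.2069 m.

1.21 m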